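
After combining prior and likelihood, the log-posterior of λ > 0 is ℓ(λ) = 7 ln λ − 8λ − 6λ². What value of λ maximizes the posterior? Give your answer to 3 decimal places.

ℓ'(λ) = 7/λ − 8 − 12λ. Setting this to zero and multiplying by λ: 12λ² + 8λ − 7 = 0.
λ = (−8 + √(8² + 4·12·7)) / (2·12) = (−8 + √400) / 24 = (−8 + 20)/24 = 1/2.
ℓ''(λ) = −7/λ² − 12 < 0, confirming a maximum.

λ̂_MAP = 0.500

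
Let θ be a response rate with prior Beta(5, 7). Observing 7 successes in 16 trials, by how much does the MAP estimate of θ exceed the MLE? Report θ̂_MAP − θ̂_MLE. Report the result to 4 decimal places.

Posterior is Beta(12, 16); MAP = (12−1)/(28−2) = 11/26 ≈ 0.42308.
MLE ignores the prior: θ̂_MLE = k/n = 7/16 ≈ 0.43750.
Difference = 11/26 − 7/16 = -3/208 ≈ -0.0144.

MAP − MLE = -0.0144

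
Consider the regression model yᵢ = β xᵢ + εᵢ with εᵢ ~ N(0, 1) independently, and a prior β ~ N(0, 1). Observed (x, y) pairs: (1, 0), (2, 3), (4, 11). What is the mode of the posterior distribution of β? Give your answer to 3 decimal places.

log p(β | y) = −Σ(yᵢ − βxᵢ)²/(2·1) − β²/(2·1) + const.
Setting the derivative to zero: Σxᵢ(yᵢ − βxᵢ)/1 − β/1 = 0, so β = Σxᵢyᵢ / (Σxᵢ² + σ²/τ²).
Σxᵢyᵢ = 1·0 + 2·3 + 4·11 = 50; Σxᵢ² = 21; σ²/τ² = 1.
β̂_MAP = 50 / (21 + 1) = 50/22 ≈ 2.273.

β̂_MAP = 2.273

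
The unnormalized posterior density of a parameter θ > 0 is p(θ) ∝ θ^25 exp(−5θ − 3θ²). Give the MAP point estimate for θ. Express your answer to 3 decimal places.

ℓ'(θ) = 25/θ − 5 − 6θ. Setting this to zero and multiplying by θ: 6θ² + 5θ − 25 = 0.
θ = (−5 + √(5² + 4·6·25)) / (2·6) = (−5 + √625) / 12 = (−5 + 25)/12 = 5/3.
ℓ''(θ) = −25/θ² − 6 < 0, confirming a maximum.

θ̂_MAP = 1.667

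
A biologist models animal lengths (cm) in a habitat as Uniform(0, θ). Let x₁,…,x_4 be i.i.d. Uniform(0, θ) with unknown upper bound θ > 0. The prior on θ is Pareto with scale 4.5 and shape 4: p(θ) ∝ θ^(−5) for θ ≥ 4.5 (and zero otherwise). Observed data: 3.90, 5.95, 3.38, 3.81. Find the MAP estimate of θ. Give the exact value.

θ̂_MAP = 5.95

The Uniform(0, θ) likelihood is θ^(−n) for θ ≥ max(xᵢ), zero otherwise. Here max(xᵢ) = 5.95.
Posterior ∝ θ^(−5) · θ^(−4) = θ^(−9) on θ ≥ max(4.5, 5.95) = 5.95.
This density is strictly decreasing in θ, so the posterior mode lies at the lower boundary of the support.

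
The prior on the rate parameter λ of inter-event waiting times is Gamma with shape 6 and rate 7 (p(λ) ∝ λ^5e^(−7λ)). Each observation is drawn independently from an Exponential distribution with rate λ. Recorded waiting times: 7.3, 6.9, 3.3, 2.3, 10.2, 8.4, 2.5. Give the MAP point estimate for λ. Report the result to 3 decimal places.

The Exponential(rate=λ) likelihood is ∝ λ^n e^(−λΣtᵢ). Here n = 7 and Σtᵢ = 7.3 + 6.9 + 3.3 + 2.3 + 10.2 + 8.4 + 2.5 = 40.9.
Posterior ∝ λ^5e^(−7λ) · λ^7e^(−40.9λ) = λ^12e^(−47.9λ), i.e. Gamma(13, 47.9).
Mode = (a−1)/b = 12/47.9 ≈ 0.251.

λ̂_MAP = 0.251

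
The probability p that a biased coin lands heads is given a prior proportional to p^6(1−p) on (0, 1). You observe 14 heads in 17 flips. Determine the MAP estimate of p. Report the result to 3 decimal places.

p̂_MAP = 0.833

The prior density ∝ p^6(1−p)^1 is the kernel of Beta(7, 2).
Data: 14 successes in 17 trials. The binomial likelihood contributes p^14(1−p)^3, so the posterior is Beta(7+14, 2+3) = Beta(21, 5).
For Beta(a, b) with a, b > 1 the mode is (a−1)/(a+b−2) = 20/24 ≈ 0.833.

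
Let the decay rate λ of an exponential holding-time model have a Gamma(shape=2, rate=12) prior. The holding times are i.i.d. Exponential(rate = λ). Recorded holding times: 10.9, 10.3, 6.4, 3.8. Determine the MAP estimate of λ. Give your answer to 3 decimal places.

The Exponential(rate=λ) likelihood is ∝ λ^n e^(−λΣtᵢ). Here n = 4 and Σtᵢ = 10.9 + 10.3 + 6.4 + 3.8 = 31.4.
Posterior ∝ λe^(−12λ) · λ^4e^(−31.4λ) = λ^5e^(−43.4λ), i.e. Gamma(6, 43.4).
Mode = (a−1)/b = 5/43.4 ≈ 0.115.

λ̂_MAP = 0.115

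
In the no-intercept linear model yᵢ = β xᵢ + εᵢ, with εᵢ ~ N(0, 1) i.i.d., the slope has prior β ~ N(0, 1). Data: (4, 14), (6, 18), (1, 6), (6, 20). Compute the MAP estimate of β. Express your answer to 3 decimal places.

log p(β | y) = −Σ(yᵢ − βxᵢ)²/(2·1) − β²/(2·1) + const.
Setting the derivative to zero: Σxᵢ(yᵢ − βxᵢ)/1 − β/1 = 0, so β = Σxᵢyᵢ / (Σxᵢ² + σ²/τ²).
Σxᵢyᵢ = 4·14 + 6·18 + 1·6 + 6·20 = 290; Σxᵢ² = 89; σ²/τ² = 1.
β̂_MAP = 290 / (89 + 1) = 290/90 ≈ 3.222.

β̂_MAP = 3.222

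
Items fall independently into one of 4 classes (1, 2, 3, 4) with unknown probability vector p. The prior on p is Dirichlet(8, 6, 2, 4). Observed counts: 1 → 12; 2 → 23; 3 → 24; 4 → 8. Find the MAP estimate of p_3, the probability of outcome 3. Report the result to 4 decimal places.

The posterior is Dirichlet(αᵢ + nᵢ) = Dirichlet(20, 29, 26, 12).
For a Dirichlet(a₁,…,a_K) with all aᵢ > 1, the mode has j-th component (aⱼ − 1)/(Σaᵢ − K).
Here Σaᵢ = 87 and K = 4, so p_3 = (26 − 1)/(87 − 4) = 25/83 ≈ 0.3012.

MAP estimate: 0.3012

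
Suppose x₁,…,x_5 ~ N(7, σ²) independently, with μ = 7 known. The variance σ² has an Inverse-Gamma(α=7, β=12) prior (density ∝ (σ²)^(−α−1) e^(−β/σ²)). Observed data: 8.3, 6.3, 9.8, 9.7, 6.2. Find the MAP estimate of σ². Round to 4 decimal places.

σ̂²_MAP = 1.9976

Sum of squared deviations about the known mean: SS = (8.3−7)² + (6.3−7)² + (9.8−7)² + (9.7−7)² + (6.2−7)² = 17.95.
The Normal likelihood contributes (σ²)^(−n/2) exp(−SS/(2σ²)), so the posterior is Inverse-Gamma(α + n/2, β + SS/2) = Inverse-Gamma(9.5, 20.975).
The mode of Inverse-Gamma(a, b) is b/(a+1) = 20.975/10.5 ≈ 1.9976.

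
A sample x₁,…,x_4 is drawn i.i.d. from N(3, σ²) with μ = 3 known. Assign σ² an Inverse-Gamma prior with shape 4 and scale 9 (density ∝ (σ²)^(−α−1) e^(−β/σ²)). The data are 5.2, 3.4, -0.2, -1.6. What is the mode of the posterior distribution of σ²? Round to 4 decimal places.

σ̂²_MAP = 3.8857

Sum of squared deviations about the known mean: SS = (5.2−3)² + (3.4−3)² + (-0.2−3)² + (-1.6−3)² = 36.4.
The Normal likelihood contributes (σ²)^(−n/2) exp(−SS/(2σ²)), so the posterior is Inverse-Gamma(α + n/2, β + SS/2) = Inverse-Gamma(6, 27.2).
The mode of Inverse-Gamma(a, b) is b/(a+1) = 27.2/7 ≈ 3.8857.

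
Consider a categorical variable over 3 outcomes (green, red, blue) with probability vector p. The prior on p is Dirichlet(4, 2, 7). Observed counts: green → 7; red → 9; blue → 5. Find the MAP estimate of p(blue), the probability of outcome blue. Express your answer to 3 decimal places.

The posterior is Dirichlet(αᵢ + nᵢ) = Dirichlet(11, 11, 12).
For a Dirichlet(a₁,…,a_K) with all aᵢ > 1, the mode has j-th component (aⱼ − 1)/(Σaᵢ − K).
Here Σaᵢ = 34 and K = 3, so p(blue) = (12 − 1)/(34 − 3) = 11/31 ≈ 0.355.

MAP estimate of p(blue) = 0.355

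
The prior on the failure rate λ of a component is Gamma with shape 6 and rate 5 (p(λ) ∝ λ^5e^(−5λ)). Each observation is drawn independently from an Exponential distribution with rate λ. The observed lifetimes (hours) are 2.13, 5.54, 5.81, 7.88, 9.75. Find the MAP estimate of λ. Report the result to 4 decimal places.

λ̂_MAP = 0.2769

The Exponential(rate=λ) likelihood is ∝ λ^n e^(−λΣtᵢ). Here n = 5 and Σtᵢ = 2.13 + 5.54 + 5.81 + 7.88 + 9.75 = 31.11.
Posterior ∝ λ^5e^(−5λ) · λ^5e^(−31.11λ) = λ^10e^(−36.11λ), i.e. Gamma(11, 36.11).
Mode = (a−1)/b = 10/36.11 ≈ 0.2769.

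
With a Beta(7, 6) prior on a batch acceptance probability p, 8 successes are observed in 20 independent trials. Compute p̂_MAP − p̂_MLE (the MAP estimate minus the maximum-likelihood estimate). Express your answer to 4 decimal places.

Posterior is Beta(15, 18); MAP = (15−1)/(33−2) = 14/31 ≈ 0.45161.
MLE ignores the prior: p̂_MLE = k/n = 8/20 ≈ 0.40000.
Difference = 14/31 − 8/20 = 8/155 ≈ 0.0516.

MAP − MLE = 0.0516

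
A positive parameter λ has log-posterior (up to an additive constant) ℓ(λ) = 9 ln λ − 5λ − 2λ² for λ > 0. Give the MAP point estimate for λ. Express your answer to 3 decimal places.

ℓ'(λ) = 9/λ − 5 − 4λ. Setting this to zero and multiplying by λ: 4λ² + 5λ − 9 = 0.
λ = (−5 + √(5² + 4·4·9)) / (2·4) = (−5 + √169) / 8 = (−5 + 13)/8 = 1.
ℓ''(λ) = −9/λ² − 4 < 0, confirming a maximum.

λ̂_MAP = 1.000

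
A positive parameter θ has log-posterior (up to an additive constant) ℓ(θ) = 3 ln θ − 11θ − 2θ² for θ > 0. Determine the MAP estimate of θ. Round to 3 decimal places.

θ̂_MAP = 0.250

ℓ'(θ) = 3/θ − 11 − 4θ. Setting this to zero and multiplying by θ: 4θ² + 11θ − 3 = 0.
θ = (−11 + √(11² + 4·4·3)) / (2·4) = (−11 + √169) / 8 = (−11 + 13)/8 = 1/4.
ℓ''(θ) = −3/θ² − 4 < 0, confirming a maximum.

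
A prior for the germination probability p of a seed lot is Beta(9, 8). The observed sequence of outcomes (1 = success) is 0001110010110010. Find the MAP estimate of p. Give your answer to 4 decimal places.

Prior: Beta(9, 8).
Data: 7 successes in 16 trials (from the sequence). The binomial likelihood contributes p^7(1−p)^9, so the posterior is Beta(9+7, 8+9) = Beta(16, 17).
For Beta(a, b) with a, b > 1 the mode is (a−1)/(a+b−2) = 15/31 ≈ 0.4839.

p̂_MAP = 0.4839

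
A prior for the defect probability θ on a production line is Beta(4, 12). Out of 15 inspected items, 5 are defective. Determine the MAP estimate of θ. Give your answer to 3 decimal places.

Prior: Beta(4, 12).
Data: 5 successes in 15 trials. The binomial likelihood contributes θ^5(1−θ)^10, so the posterior is Beta(4+5, 12+10) = Beta(9, 22).
For Beta(a, b) with a, b > 1 the mode is (a−1)/(a+b−2) = 8/29 ≈ 0.276.

θ̂_MAP = 0.276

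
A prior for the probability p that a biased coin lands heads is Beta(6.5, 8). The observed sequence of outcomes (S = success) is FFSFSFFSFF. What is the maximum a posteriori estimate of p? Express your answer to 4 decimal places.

Prior: Beta(6.5, 8).
Data: 3 successes in 10 trials (from the sequence). The binomial likelihood contributes p^3(1−p)^7, so the posterior is Beta(6.5+3, 8+7) = Beta(9.5, 15).
For Beta(a, b) with a, b > 1 the mode is (a−1)/(a+b−2) = 8.5/22.5 ≈ 0.3778.

p̂_MAP = 0.3778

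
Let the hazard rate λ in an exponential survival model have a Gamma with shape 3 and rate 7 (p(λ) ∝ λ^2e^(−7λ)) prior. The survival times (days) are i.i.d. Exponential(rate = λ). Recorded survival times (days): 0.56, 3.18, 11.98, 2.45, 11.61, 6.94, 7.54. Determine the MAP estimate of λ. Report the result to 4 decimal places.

The Exponential(rate=λ) likelihood is ∝ λ^n e^(−λΣtᵢ). Here n = 7 and Σtᵢ = 0.56 + 3.18 + 11.98 + 2.45 + 11.61 + 6.94 + 7.54 = 44.26.
Posterior ∝ λ^2e^(−7λ) · λ^7e^(−44.26λ) = λ^9e^(−51.26λ), i.e. Gamma(10, 51.26).
Mode = (a−1)/b = 9/51.26 ≈ 0.1756.

λ̂_MAP = 0.1756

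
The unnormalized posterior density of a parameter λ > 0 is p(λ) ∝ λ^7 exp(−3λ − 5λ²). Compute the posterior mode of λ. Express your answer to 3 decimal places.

ℓ'(λ) = 7/λ − 3 − 10λ. Setting this to zero and multiplying by λ: 10λ² + 3λ − 7 = 0.
λ = (−3 + √(3² + 4·10·7)) / (2·10) = (−3 + √289) / 20 = (−3 + 17)/20 = 7/10.
ℓ''(λ) = −7/λ² − 10 < 0, confirming a maximum.

λ̂_MAP = 0.700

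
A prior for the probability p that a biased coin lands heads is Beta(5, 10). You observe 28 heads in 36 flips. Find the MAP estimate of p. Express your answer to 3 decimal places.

p̂_MAP = 0.653

Prior: Beta(5, 10).
Data: 28 successes in 36 trials. The binomial likelihood contributes p^28(1−p)^8, so the posterior is Beta(5+28, 10+8) = Beta(33, 18).
For Beta(a, b) with a, b > 1 the mode is (a−1)/(a+b−2) = 32/49 ≈ 0.653.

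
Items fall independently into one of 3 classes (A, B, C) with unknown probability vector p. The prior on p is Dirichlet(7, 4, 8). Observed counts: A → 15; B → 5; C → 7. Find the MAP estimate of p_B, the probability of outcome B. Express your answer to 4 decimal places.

The posterior is Dirichlet(αᵢ + nᵢ) = Dirichlet(22, 9, 15).
For a Dirichlet(a₁,…,a_K) with all aᵢ > 1, the mode has j-th component (aⱼ − 1)/(Σaᵢ − K).
Here Σaᵢ = 46 and K = 3, so p_B = (9 − 1)/(46 − 3) = 8/43 ≈ 0.1860.

MAP estimate of p_B = 0.1860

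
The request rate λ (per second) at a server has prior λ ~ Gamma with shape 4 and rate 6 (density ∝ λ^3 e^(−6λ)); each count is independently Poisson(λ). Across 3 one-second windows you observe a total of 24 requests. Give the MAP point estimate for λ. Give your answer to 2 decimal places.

Σxᵢ = 24, n = 3.
Posterior ∝ λ^3e^(−6λ) · λ^24e^(−3λ) = λ^27e^(−9λ), i.e. Gamma(shape=28, rate=9).
The mode of a Gamma(a, b) with a ≥ 1 (shape–rate) is (a−1)/b = 27/9 ≈ 3.00.

λ̂_MAP = 3.00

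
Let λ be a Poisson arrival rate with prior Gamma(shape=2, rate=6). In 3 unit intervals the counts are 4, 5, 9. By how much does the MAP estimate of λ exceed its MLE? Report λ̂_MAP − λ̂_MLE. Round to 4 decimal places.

MAP − MLE = -3.8889

Σxᵢ = 18. Posterior is Gamma(20, 9); MAP = (20−1)/9 = 19/9 ≈ 2.11111.
MLE = x̄ = 18/3 ≈ 6.00000.
Difference = 19/9 − 18/3 = -35/9 ≈ -3.8889.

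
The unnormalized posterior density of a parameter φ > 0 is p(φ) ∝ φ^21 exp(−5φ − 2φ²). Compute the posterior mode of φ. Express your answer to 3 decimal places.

ℓ'(φ) = 21/φ − 5 − 4φ. Setting this to zero and multiplying by φ: 4φ² + 5φ − 21 = 0.
φ = (−5 + √(5² + 4·4·21)) / (2·4) = (−5 + √361) / 8 = (−5 + 19)/8 = 7/4.
ℓ''(φ) = −21/φ² − 4 < 0, confirming a maximum.

φ̂_MAP = 1.750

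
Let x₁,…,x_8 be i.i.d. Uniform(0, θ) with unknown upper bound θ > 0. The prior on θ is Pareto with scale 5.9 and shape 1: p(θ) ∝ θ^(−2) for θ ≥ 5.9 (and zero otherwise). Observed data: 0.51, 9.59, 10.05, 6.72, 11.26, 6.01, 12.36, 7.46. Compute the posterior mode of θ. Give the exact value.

The Uniform(0, θ) likelihood is θ^(−n) for θ ≥ max(xᵢ), zero otherwise. Here max(xᵢ) = 12.36.
Posterior ∝ θ^(−2) · θ^(−8) = θ^(−10) on θ ≥ max(5.9, 12.36) = 12.36.
This density is strictly decreasing in θ, so the posterior mode lies at the lower boundary of the support.

θ̂_MAP = 12.36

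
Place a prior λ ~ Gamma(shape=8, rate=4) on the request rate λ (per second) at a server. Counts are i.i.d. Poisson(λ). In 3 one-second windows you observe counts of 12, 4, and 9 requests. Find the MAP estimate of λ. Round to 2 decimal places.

Σxᵢ = 12+4+9 = 25, with n = 3.
Posterior ∝ λ^7e^(−4λ) · λ^25e^(−3λ) = λ^32e^(−7λ), i.e. Gamma(shape=33, rate=7).
The mode of a Gamma(a, b) with a ≥ 1 (shape–rate) is (a−1)/b = 32/7 ≈ 4.57.

λ̂_MAP = 4.57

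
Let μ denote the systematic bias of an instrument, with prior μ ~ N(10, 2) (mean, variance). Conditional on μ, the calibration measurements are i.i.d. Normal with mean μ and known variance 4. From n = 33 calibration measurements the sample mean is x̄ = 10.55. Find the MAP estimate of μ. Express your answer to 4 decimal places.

μ̂_MAP = 10.5186

n = 33, x̄ = 10.55.
For a Normal prior and Normal likelihood with known variance, the posterior is Normal; its mode equals its mean, the precision-weighted average.
Prior precision 1/σ₀² = 1/2 = 0.5; data precision n/σ² = 33/4 = 8.25.
μ̂ = (0.5·10 + 8.25·10.55) / (0.5 + 8.25) = 92.0375/8.75 = 7363/700 ≈ 10.5186.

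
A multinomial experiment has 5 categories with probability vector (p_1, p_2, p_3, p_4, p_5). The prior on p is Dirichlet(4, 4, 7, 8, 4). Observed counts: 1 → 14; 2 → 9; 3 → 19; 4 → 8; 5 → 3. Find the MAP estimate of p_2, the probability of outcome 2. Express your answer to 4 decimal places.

MAP estimate: 0.1600

The posterior is Dirichlet(αᵢ + nᵢ) = Dirichlet(18, 13, 26, 16, 7).
For a Dirichlet(a₁,…,a_K) with all aᵢ > 1, the mode has j-th component (aⱼ − 1)/(Σaᵢ − K).
Here Σaᵢ = 80 and K = 5, so p_2 = (13 − 1)/(80 − 5) = 12/75 ≈ 0.1600.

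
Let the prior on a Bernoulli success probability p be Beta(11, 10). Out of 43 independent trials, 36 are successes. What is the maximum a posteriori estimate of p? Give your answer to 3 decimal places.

p̂_MAP = 0.742

Prior: Beta(11, 10).
Data: 36 successes in 43 trials. The binomial likelihood contributes p^36(1−p)^7, so the posterior is Beta(11+36, 10+7) = Beta(47, 17).
For Beta(a, b) with a, b > 1 the mode is (a−1)/(a+b−2) = 46/62 ≈ 0.742.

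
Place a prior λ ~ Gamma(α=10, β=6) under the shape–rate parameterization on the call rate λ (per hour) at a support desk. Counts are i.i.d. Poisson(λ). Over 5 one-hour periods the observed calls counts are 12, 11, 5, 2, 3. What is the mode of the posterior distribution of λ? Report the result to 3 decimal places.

Σxᵢ = 12+11+5+2+3 = 33, with n = 5.
Posterior ∝ λ^9e^(−6λ) · λ^33e^(−5λ) = λ^42e^(−11λ), i.e. Gamma(shape=43, rate=11).
The mode of a Gamma(a, b) with a ≥ 1 (shape–rate) is (a−1)/b = 42/11 ≈ 3.818.

λ̂_MAP = 3.818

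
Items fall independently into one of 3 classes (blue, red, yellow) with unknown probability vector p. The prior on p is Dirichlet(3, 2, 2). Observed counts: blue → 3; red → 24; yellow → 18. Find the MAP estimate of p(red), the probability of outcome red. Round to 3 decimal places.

MAP estimate of p(red) = 0.510

The posterior is Dirichlet(αᵢ + nᵢ) = Dirichlet(6, 26, 20).
For a Dirichlet(a₁,…,a_K) with all aᵢ > 1, the mode has j-th component (aⱼ − 1)/(Σaᵢ − K).
Here Σaᵢ = 52 and K = 3, so p(red) = (26 − 1)/(52 − 3) = 25/49 ≈ 0.510.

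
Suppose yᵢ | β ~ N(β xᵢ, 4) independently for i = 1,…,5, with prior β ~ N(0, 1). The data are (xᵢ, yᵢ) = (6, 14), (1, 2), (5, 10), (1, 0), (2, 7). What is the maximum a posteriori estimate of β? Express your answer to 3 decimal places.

β̂_MAP = 2.113

log p(β | y) = −Σ(yᵢ − βxᵢ)²/(2·4) − β²/(2·1) + const.
Setting the derivative to zero: Σxᵢ(yᵢ − βxᵢ)/4 − β/1 = 0, so β = Σxᵢyᵢ / (Σxᵢ² + σ²/τ²).
Σxᵢyᵢ = 6·14 + 1·2 + 5·10 + 1·0 + 2·7 = 150; Σxᵢ² = 67; σ²/τ² = 4.
β̂_MAP = 150 / (67 + 4) = 150/71 ≈ 2.113.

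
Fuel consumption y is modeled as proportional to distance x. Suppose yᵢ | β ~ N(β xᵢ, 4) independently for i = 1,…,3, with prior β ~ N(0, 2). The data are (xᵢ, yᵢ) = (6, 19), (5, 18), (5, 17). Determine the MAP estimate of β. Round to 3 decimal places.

log p(β | y) = −Σ(yᵢ − βxᵢ)²/(2·4) − β²/(2·2) + const.
Setting the derivative to zero: Σxᵢ(yᵢ − βxᵢ)/4 − β/2 = 0, so β = Σxᵢyᵢ / (Σxᵢ² + σ²/τ²).
Σxᵢyᵢ = 6·19 + 5·18 + 5·17 = 289; Σxᵢ² = 86; σ²/τ² = 2.
β̂_MAP = 289 / (86 + 2) = 289/88 ≈ 3.284.

β̂_MAP = 3.284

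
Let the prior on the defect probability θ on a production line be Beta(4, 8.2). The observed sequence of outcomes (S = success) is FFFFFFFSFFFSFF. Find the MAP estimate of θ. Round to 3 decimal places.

Prior: Beta(4, 8.2).
Data: 2 successes in 14 trials (from the sequence). The binomial likelihood contributes θ^2(1−θ)^12, so the posterior is Beta(4+2, 8.2+12) = Beta(6, 20.2).
For Beta(a, b) with a, b > 1 the mode is (a−1)/(a+b−2) = 5/24.2 ≈ 0.207.

θ̂_MAP = 0.207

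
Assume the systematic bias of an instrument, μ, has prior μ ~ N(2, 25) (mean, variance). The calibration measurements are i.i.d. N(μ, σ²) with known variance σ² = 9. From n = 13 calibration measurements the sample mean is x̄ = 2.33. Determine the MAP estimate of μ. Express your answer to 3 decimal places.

μ̂_MAP = 2.321

n = 13, x̄ = 2.33.
For a Normal prior and Normal likelihood with known variance, the posterior is Normal; its mode equals its mean, the precision-weighted average.
Prior precision 1/σ₀² = 1/25 = 0.04; data precision n/σ² = 13/9.
μ̂ = (0.04·2 + (13/9)·2.33) / (0.04 + 13/9) = (3101/900)/(334/225) = 3101/1336 ≈ 2.321.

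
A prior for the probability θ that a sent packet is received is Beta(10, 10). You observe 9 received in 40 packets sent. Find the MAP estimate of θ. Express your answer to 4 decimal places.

θ̂_MAP = 0.3103

Prior: Beta(10, 10).
Data: 9 successes in 40 trials. The binomial likelihood contributes θ^9(1−θ)^31, so the posterior is Beta(10+9, 10+31) = Beta(19, 41).
For Beta(a, b) with a, b > 1 the mode is (a−1)/(a+b−2) = 18/58 ≈ 0.3103.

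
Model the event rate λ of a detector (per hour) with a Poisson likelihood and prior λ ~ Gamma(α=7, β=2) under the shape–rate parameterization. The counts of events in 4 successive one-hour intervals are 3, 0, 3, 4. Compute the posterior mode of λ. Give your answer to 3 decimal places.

Σxᵢ = 3+0+3+4 = 10, with n = 4.
Posterior ∝ λ^6e^(−2λ) · λ^10e^(−4λ) = λ^16e^(−6λ), i.e. Gamma(shape=17, rate=6).
The mode of a Gamma(a, b) with a ≥ 1 (shape–rate) is (a−1)/b = 16/6 ≈ 2.667.

λ̂_MAP = 2.667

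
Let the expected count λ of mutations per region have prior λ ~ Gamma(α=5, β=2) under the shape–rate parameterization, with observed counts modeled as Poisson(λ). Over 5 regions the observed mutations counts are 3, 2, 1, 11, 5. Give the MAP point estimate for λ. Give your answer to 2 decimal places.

Σxᵢ = 3+2+1+11+5 = 22, with n = 5.
Posterior ∝ λ^4e^(−2λ) · λ^22e^(−5λ) = λ^26e^(−7λ), i.e. Gamma(shape=27, rate=7).
The mode of a Gamma(a, b) with a ≥ 1 (shape–rate) is (a−1)/b = 26/7 ≈ 3.71.

λ̂_MAP = 3.71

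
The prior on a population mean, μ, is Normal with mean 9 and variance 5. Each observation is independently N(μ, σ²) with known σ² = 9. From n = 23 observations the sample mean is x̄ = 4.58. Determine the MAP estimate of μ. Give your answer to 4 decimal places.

μ̂_MAP = 4.9008

n = 23, x̄ = 4.58.
For a Normal prior and Normal likelihood with known variance, the posterior is Normal; its mode equals its mean, the precision-weighted average.
Prior precision 1/σ₀² = 1/5 = 0.2; data precision n/σ² = 23/9.
μ̂ = (0.2·9 + (23/9)·4.58) / (0.2 + 23/9) = (6077/450)/(124/45) = 6077/1240 ≈ 4.9008.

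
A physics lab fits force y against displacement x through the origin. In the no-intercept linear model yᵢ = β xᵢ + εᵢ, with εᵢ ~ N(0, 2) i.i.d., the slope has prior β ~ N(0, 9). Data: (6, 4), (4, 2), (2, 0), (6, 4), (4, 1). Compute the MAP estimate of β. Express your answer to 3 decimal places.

log p(β | y) = −Σ(yᵢ − βxᵢ)²/(2·2) − β²/(2·9) + const.
Setting the derivative to zero: Σxᵢ(yᵢ − βxᵢ)/2 − β/9 = 0, so β = Σxᵢyᵢ / (Σxᵢ² + σ²/τ²).
Σxᵢyᵢ = 6·4 + 4·2 + 2·0 + 6·4 + 4·1 = 60; Σxᵢ² = 108; σ²/τ² = 2/9.
β̂_MAP = 60 / (108 + 2/9) = 60/(974/9) = 270/487 ≈ 0.554.

β̂_MAP = 0.554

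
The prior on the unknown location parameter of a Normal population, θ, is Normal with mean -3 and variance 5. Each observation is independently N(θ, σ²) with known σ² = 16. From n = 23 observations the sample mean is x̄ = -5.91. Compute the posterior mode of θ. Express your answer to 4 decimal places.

θ̂_MAP = -5.5546

n = 23, x̄ = -5.91.
For a Normal prior and Normal likelihood with known variance, the posterior is Normal; its mode equals its mean, the precision-weighted average.
Prior precision 1/σ₀² = 1/5 = 0.2; data precision n/σ² = 23/16 = 1.4375.
θ̂ = (0.2·(-3) + 1.4375·(-5.91)) / (0.2 + 1.4375) = (-9.095625)/1.6375 = -14553/2620 ≈ -5.5546.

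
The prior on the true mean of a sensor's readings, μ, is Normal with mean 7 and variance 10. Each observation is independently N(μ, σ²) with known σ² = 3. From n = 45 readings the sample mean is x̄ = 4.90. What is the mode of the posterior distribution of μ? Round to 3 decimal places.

n = 45, x̄ = 4.90.
For a Normal prior and Normal likelihood with known variance, the posterior is Normal; its mode equals its mean, the precision-weighted average.
Prior precision 1/σ₀² = 1/10 = 0.1; data precision n/σ² = 45/3 = 15.
μ̂ = (0.1·7 + 15·4.9) / (0.1 + 15) = 74.2/15.1 = 742/151 ≈ 4.914.

μ̂_MAP = 4.914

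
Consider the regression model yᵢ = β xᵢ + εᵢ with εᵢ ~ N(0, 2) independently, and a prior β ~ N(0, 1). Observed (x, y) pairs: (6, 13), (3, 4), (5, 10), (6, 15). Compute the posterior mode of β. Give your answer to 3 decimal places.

β̂_MAP = 2.130

log p(β | y) = −Σ(yᵢ − βxᵢ)²/(2·2) − β²/(2·1) + const.
Setting the derivative to zero: Σxᵢ(yᵢ − βxᵢ)/2 − β/1 = 0, so β = Σxᵢyᵢ / (Σxᵢ² + σ²/τ²).
Σxᵢyᵢ = 6·13 + 3·4 + 5·10 + 6·15 = 230; Σxᵢ² = 106; σ²/τ² = 2.
β̂_MAP = 230 / (106 + 2) = 230/108 ≈ 2.130.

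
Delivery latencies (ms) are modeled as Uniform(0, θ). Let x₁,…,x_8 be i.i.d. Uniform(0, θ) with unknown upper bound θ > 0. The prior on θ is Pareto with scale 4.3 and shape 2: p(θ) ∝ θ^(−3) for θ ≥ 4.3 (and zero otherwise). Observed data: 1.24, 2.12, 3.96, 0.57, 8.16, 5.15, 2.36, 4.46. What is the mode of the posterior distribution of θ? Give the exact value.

The Uniform(0, θ) likelihood is θ^(−n) for θ ≥ max(xᵢ), zero otherwise. Here max(xᵢ) = 8.16.
Posterior ∝ θ^(−3) · θ^(−8) = θ^(−11) on θ ≥ max(4.3, 8.16) = 8.16.
This density is strictly decreasing in θ, so the posterior mode lies at the lower boundary of the support.

θ̂_MAP = 8.16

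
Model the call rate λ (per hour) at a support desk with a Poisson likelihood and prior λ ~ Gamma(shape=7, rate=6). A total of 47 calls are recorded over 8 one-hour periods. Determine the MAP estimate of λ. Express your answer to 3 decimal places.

λ̂_MAP = 3.786

Σxᵢ = 47, n = 8.
Posterior ∝ λ^6e^(−6λ) · λ^47e^(−8λ) = λ^53e^(−14λ), i.e. Gamma(shape=54, rate=14).
The mode of a Gamma(a, b) with a ≥ 1 (shape–rate) is (a−1)/b = 53/14 ≈ 3.786.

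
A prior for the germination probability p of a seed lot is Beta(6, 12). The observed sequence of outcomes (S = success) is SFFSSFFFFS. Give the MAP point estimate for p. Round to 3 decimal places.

p̂_MAP = 0.346

Prior: Beta(6, 12).
Data: 4 successes in 10 trials (from the sequence). The binomial likelihood contributes p^4(1−p)^6, so the posterior is Beta(6+4, 12+6) = Beta(10, 18).
For Beta(a, b) with a, b > 1 the mode is (a−1)/(a+b−2) = 9/26 ≈ 0.346.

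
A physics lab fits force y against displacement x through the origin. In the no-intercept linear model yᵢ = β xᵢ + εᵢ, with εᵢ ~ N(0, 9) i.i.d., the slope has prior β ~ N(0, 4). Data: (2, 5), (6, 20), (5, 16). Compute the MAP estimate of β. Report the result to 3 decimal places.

log p(β | y) = −Σ(yᵢ − βxᵢ)²/(2·9) − β²/(2·4) + const.
Setting the derivative to zero: Σxᵢ(yᵢ − βxᵢ)/9 − β/4 = 0, so β = Σxᵢyᵢ / (Σxᵢ² + σ²/τ²).
Σxᵢyᵢ = 2·5 + 6·20 + 5·16 = 210; Σxᵢ² = 65; σ²/τ² = 2.25.
β̂_MAP = 210 / (65 + 2.25) = 210/67.25 ≈ 3.123.

β̂_MAP = 3.123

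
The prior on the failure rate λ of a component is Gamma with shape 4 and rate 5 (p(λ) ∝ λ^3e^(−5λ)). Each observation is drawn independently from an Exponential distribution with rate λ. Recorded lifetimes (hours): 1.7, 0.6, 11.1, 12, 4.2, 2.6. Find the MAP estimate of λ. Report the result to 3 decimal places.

The Exponential(rate=λ) likelihood is ∝ λ^n e^(−λΣtᵢ). Here n = 6 and Σtᵢ = 1.7 + 0.6 + 11.1 + 12 + 4.2 + 2.6 = 32.2.
Posterior ∝ λ^3e^(−5λ) · λ^6e^(−32.2λ) = λ^9e^(−37.2λ), i.e. Gamma(10, 37.2).
Mode = (a−1)/b = 9/37.2 ≈ 0.242.

λ̂_MAP = 0.242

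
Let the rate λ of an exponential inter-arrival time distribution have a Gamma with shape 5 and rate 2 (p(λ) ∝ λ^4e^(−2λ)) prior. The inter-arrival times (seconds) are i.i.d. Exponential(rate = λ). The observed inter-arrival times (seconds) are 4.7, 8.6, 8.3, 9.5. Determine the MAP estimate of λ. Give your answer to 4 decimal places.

The Exponential(rate=λ) likelihood is ∝ λ^n e^(−λΣtᵢ). Here n = 4 and Σtᵢ = 4.7 + 8.6 + 8.3 + 9.5 = 31.1.
Posterior ∝ λ^4e^(−2λ) · λ^4e^(−31.1λ) = λ^8e^(−33.1λ), i.e. Gamma(9, 33.1).
Mode = (a−1)/b = 8/33.1 ≈ 0.2417.

λ̂_MAP = 0.2417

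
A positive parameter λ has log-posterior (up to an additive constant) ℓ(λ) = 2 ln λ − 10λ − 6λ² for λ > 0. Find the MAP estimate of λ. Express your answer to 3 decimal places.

λ̂_MAP = 0.167

ℓ'(λ) = 2/λ − 10 − 12λ. Setting this to zero and multiplying by λ: 12λ² + 10λ − 2 = 0.
λ = (−10 + √(10² + 4·12·2)) / (2·12) = (−10 + √196) / 24 = (−10 + 14)/24 = 1/6.
ℓ''(λ) = −2/λ² − 12 < 0, confirming a maximum.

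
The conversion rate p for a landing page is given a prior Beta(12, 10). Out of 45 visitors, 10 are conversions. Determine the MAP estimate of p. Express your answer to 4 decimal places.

Prior: Beta(12, 10).
Data: 10 successes in 45 trials. The binomial likelihood contributes p^10(1−p)^35, so the posterior is Beta(12+10, 10+35) = Beta(22, 45).
For Beta(a, b) with a, b > 1 the mode is (a−1)/(a+b−2) = 21/65 ≈ 0.3231.

p̂_MAP = 0.3231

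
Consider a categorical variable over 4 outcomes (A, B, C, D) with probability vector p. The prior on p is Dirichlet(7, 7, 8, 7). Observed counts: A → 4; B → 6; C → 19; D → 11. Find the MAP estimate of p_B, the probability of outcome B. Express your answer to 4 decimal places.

The posterior is Dirichlet(αᵢ + nᵢ) = Dirichlet(11, 13, 27, 18).
For a Dirichlet(a₁,…,a_K) with all aᵢ > 1, the mode has j-th component (aⱼ − 1)/(Σaᵢ − K).
Here Σaᵢ = 69 and K = 4, so p_B = (13 − 1)/(69 − 4) = 12/65 ≈ 0.1846.

MAP estimate of p_B = 0.1846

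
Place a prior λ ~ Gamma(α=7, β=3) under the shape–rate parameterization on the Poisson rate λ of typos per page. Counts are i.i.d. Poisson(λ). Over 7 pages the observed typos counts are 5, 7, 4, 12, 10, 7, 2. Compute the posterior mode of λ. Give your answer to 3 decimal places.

λ̂_MAP = 5.300

Σxᵢ = 5+7+4+12+10+7+2 = 47, with n = 7.
Posterior ∝ λ^6e^(−3λ) · λ^47e^(−7λ) = λ^53e^(−10λ), i.e. Gamma(shape=54, rate=10).
The mode of a Gamma(a, b) with a ≥ 1 (shape–rate) is (a−1)/b = 53/10 ≈ 5.300.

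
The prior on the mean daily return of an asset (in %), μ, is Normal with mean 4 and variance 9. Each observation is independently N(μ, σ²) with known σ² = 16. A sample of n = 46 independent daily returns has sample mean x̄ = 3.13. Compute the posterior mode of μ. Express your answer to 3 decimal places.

n = 46, x̄ = 3.13.
For a Normal prior and Normal likelihood with known variance, the posterior is Normal; its mode equals its mean, the precision-weighted average.
Prior precision 1/σ₀² = 1/9; data precision n/σ² = 46/16 = 2.875.
μ̂ = ((1/9)·4 + 2.875·3.13) / (1/9 + 2.875) = (67991/7200)/(215/72) = 67991/21500 ≈ 3.162.

μ̂_MAP = 3.162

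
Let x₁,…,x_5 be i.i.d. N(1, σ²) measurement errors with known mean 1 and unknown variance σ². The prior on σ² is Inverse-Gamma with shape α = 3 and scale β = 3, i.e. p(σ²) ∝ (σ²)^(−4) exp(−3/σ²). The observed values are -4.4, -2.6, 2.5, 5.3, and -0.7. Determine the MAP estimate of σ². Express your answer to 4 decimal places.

Sum of squared deviations about the known mean: SS = (-4.4−1)² + (-2.6−1)² + (2.5−1)² + (5.3−1)² + (-0.7−1)² = 65.75.
The Normal likelihood contributes (σ²)^(−n/2) exp(−SS/(2σ²)), so the posterior is Inverse-Gamma(α + n/2, β + SS/2) = Inverse-Gamma(5.5, 35.875).
The mode of Inverse-Gamma(a, b) is b/(a+1) = 35.875/6.5 ≈ 5.5192.

σ̂²_MAP = 5.5192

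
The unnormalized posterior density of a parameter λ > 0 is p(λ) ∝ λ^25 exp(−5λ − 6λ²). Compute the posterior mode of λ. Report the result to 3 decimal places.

ℓ'(λ) = 25/λ − 5 − 12λ. Setting this to zero and multiplying by λ: 12λ² + 5λ − 25 = 0.
λ = (−5 + √(5² + 4·12·25)) / (2·12) = (−5 + √1225) / 24 = (−5 + 35)/24 = 5/4.
ℓ''(λ) = −25/λ² − 12 < 0, confirming a maximum.

λ̂_MAP = 1.250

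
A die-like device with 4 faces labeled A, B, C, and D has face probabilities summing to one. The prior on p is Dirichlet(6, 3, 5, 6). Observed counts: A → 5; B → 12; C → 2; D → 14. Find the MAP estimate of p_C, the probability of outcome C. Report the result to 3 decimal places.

The posterior is Dirichlet(αᵢ + nᵢ) = Dirichlet(11, 15, 7, 20).
For a Dirichlet(a₁,…,a_K) with all aᵢ > 1, the mode has j-th component (aⱼ − 1)/(Σaᵢ − K).
Here Σaᵢ = 53 and K = 4, so p_C = (7 − 1)/(53 − 4) = 6/49 ≈ 0.122.

MAP estimate of p_C = 0.122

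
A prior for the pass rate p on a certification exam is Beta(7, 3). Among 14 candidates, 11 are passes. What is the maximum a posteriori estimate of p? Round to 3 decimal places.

p̂_MAP = 0.773

Prior: Beta(7, 3).
Data: 11 successes in 14 trials. The binomial likelihood contributes p^11(1−p)^3, so the posterior is Beta(7+11, 3+3) = Beta(18, 6).
For Beta(a, b) with a, b > 1 the mode is (a−1)/(a+b−2) = 17/22 ≈ 0.773.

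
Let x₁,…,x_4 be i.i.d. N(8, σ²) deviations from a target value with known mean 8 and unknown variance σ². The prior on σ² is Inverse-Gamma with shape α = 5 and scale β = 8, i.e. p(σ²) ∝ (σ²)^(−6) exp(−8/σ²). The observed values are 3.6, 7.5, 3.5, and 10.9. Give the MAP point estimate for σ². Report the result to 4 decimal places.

σ̂²_MAP = 4.0169

Sum of squared deviations about the known mean: SS = (3.6−8)² + (7.5−8)² + (3.5−8)² + (10.9−8)² = 48.27.
The Normal likelihood contributes (σ²)^(−n/2) exp(−SS/(2σ²)), so the posterior is Inverse-Gamma(α + n/2, β + SS/2) = Inverse-Gamma(7, 32.135).
The mode of Inverse-Gamma(a, b) is b/(a+1) = 32.135/8 ≈ 4.0169.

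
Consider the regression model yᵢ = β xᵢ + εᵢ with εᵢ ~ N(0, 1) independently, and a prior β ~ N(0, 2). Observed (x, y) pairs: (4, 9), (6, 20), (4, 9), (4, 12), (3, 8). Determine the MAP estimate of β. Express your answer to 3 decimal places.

log p(β | y) = −Σ(yᵢ − βxᵢ)²/(2·1) − β²/(2·2) + const.
Setting the derivative to zero: Σxᵢ(yᵢ − βxᵢ)/1 − β/2 = 0, so β = Σxᵢyᵢ / (Σxᵢ² + σ²/τ²).
Σxᵢyᵢ = 4·9 + 6·20 + 4·9 + 4·12 + 3·8 = 264; Σxᵢ² = 93; σ²/τ² = 0.5.
β̂_MAP = 264 / (93 + 0.5) = 264/93.5 ≈ 2.824.

β̂_MAP = 2.824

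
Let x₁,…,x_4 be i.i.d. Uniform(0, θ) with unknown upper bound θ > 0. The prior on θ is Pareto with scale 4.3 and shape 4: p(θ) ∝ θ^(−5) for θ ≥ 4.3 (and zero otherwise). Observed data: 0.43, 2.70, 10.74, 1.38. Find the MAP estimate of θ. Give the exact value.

The Uniform(0, θ) likelihood is θ^(−n) for θ ≥ max(xᵢ), zero otherwise. Here max(xᵢ) = 10.74.
Posterior ∝ θ^(−5) · θ^(−4) = θ^(−9) on θ ≥ max(4.3, 10.74) = 10.74.
This density is strictly decreasing in θ, so the posterior mode lies at the lower boundary of the support.

θ̂_MAP = 10.74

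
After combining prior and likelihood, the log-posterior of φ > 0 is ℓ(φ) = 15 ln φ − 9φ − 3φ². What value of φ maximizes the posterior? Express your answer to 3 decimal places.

φ̂_MAP = 1.000

ℓ'(φ) = 15/φ − 9 − 6φ. Setting this to zero and multiplying by φ: 6φ² + 9φ − 15 = 0.
φ = (−9 + √(9² + 4·6·15)) / (2·6) = (−9 + √441) / 12 = (−9 + 21)/12 = 1.
ℓ''(φ) = −15/φ² − 6 < 0, confirming a maximum.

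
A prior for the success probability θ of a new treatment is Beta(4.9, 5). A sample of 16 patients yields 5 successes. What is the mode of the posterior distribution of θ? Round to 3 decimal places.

Prior: Beta(4.9, 5).
Data: 5 successes in 16 trials. The binomial likelihood contributes θ^5(1−θ)^11, so the posterior is Beta(4.9+5, 5+11) = Beta(9.9, 16).
For Beta(a, b) with a, b > 1 the mode is (a−1)/(a+b−2) = 8.9/23.9 ≈ 0.372.

θ̂_MAP = 0.372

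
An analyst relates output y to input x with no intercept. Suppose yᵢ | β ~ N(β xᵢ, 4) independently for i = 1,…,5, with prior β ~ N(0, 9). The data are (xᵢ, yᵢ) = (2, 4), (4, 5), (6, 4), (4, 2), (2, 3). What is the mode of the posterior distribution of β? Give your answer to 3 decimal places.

β̂_MAP = 0.863

log p(β | y) = −Σ(yᵢ − βxᵢ)²/(2·4) − β²/(2·9) + const.
Setting the derivative to zero: Σxᵢ(yᵢ − βxᵢ)/4 − β/9 = 0, so β = Σxᵢyᵢ / (Σxᵢ² + σ²/τ²).
Σxᵢyᵢ = 2·4 + 4·5 + 6·4 + 4·2 + 2·3 = 66; Σxᵢ² = 76; σ²/τ² = 4/9.
β̂_MAP = 66 / (76 + 4/9) = 66/(688/9) = 297/344 ≈ 0.863.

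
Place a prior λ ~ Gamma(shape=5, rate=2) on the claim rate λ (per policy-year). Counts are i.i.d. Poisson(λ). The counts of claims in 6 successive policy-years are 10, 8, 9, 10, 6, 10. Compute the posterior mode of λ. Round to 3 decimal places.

λ̂_MAP = 7.125

Σxᵢ = 10+8+9+10+6+10 = 53, with n = 6.
Posterior ∝ λ^4e^(−2λ) · λ^53e^(−6λ) = λ^57e^(−8λ), i.e. Gamma(shape=58, rate=8).
The mode of a Gamma(a, b) with a ≥ 1 (shape–rate) is (a−1)/b = 57/8 ≈ 7.125.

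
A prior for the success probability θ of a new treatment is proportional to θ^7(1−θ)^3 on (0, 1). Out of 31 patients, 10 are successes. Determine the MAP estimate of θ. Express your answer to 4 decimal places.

The prior density ∝ θ^7(1−θ)^3 is the kernel of Beta(8, 4).
Data: 10 successes in 31 trials. The binomial likelihood contributes θ^10(1−θ)^21, so the posterior is Beta(8+10, 4+21) = Beta(18, 25).
For Beta(a, b) with a, b > 1 the mode is (a−1)/(a+b−2) = 17/41 ≈ 0.4146.

θ̂_MAP = 0.4146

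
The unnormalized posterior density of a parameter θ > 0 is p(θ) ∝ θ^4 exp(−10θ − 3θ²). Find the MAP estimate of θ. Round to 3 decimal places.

θ̂_MAP = 0.333

ℓ'(θ) = 4/θ − 10 − 6θ. Setting this to zero and multiplying by θ: 6θ² + 10θ − 4 = 0.
θ = (−10 + √(10² + 4·6·4)) / (2·6) = (−10 + √196) / 12 = (−10 + 14)/12 = 1/3.
ℓ''(θ) = −4/θ² − 6 < 0, confirming a maximum.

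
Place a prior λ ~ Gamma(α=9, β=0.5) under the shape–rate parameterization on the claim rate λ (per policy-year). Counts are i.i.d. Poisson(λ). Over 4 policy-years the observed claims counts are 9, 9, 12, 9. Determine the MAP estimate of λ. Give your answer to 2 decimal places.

λ̂_MAP = 10.44

Σxᵢ = 9+9+12+9 = 39, with n = 4.
Posterior ∝ λ^8e^(−0.5λ) · λ^39e^(−4λ) = λ^47e^(−4.5λ), i.e. Gamma(shape=48, rate=4.5).
The mode of a Gamma(a, b) with a ≥ 1 (shape–rate) is (a−1)/b = 47/4.5 ≈ 10.44.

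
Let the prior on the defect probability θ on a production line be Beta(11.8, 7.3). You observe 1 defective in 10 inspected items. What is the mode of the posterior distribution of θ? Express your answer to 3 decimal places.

θ̂_MAP = 0.435

Prior: Beta(11.8, 7.3).
Data: 1 success in 10 trials. The binomial likelihood contributes θ(1−θ)^9, so the posterior is Beta(11.8+1, 7.3+9) = Beta(12.8, 16.3).
For Beta(a, b) with a, b > 1 the mode is (a−1)/(a+b−2) = 11.8/27.1 ≈ 0.435.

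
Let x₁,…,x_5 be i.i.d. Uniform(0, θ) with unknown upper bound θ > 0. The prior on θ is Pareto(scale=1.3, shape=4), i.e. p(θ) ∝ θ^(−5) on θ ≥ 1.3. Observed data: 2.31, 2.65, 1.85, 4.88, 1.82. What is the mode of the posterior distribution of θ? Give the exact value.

θ̂_MAP = 4.88

The Uniform(0, θ) likelihood is θ^(−n) for θ ≥ max(xᵢ), zero otherwise. Here max(xᵢ) = 4.88.
Posterior ∝ θ^(−5) · θ^(−5) = θ^(−10) on θ ≥ max(1.3, 4.88) = 4.88.
This density is strictly decreasing in θ, so the posterior mode lies at the lower boundary of the support.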